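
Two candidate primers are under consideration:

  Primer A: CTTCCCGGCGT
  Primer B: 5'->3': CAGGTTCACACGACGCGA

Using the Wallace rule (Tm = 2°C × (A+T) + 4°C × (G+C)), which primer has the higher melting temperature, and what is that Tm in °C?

Primer A: A+T=3, G+C=8 → Tm = 2(3)+4(8) = 38°C
Primer B: A+T=7, G+C=11 → Tm = 2(7)+4(11) = 58°C
38°C vs 58°C → primer B is higher.

Primer B, 58°C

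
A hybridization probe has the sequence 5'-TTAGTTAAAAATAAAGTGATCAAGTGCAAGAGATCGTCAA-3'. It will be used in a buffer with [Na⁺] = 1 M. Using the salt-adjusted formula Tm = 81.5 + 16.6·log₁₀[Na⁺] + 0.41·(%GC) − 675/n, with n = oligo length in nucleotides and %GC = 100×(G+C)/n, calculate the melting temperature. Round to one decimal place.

Length n = 40. G=8, T=10, C=4, A=18
G+C = 12, so %GC = 12/40 × 100 = 30%
Salt term: 16.6 × (0) = 0
GC term: 0.41 × 30 = 12.3; length term: −675/40 = −16.875
Tm = 81.5 + (0) + 12.3 − 16.875 = 76.925 → 76.9°C

76.9°C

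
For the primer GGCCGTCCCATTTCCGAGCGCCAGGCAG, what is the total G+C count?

20

Base counts: T=4, A=4, G=9, C=11
Total G or C: 9 + 11 = 20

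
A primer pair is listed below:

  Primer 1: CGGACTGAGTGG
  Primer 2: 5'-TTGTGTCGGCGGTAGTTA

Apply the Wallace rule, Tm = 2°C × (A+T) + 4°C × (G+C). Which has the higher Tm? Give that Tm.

Primer 2, 54°C

Primer 1: A+T=4, G+C=8 → Tm = 2(4)+4(8) = 40°C
Primer 2: A+T=9, G+C=9 → Tm = 2(9)+4(9) = 54°C
40°C vs 54°C → primer 2 is higher.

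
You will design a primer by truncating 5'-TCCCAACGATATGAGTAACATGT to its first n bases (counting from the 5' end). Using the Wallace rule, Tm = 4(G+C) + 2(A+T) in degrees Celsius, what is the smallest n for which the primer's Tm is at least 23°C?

First 7 bases: TCCCAAC → Tm = 22°C (< 23°C)
First 8 bases: TCCCAACG → Tm = 26°C (≥ 23°C)
Since every base adds ≥2°C, Tm only increases with n, so the threshold is first crossed at n = 8.

n = 8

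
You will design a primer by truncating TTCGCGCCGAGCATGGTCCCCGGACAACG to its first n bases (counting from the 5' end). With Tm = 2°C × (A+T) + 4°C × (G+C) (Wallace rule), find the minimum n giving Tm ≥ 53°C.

n = 16

First 15 bases: TTCGCGCCGAGCATG → Tm = 50°C (< 53°C)
First 16 bases: TTCGCGCCGAGCATGG → Tm = 54°C (≥ 53°C)
Since every base adds ≥2°C, Tm only increases with n, so the threshold is first crossed at n = 16.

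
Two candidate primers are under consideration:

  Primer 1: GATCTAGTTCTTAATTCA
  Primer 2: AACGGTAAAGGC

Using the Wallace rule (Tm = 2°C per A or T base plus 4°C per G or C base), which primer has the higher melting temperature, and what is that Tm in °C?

Primer 1: A+T=13, G+C=5 → Tm = 2(13)+4(5) = 46°C
Primer 2: A+T=6, G+C=6 → Tm = 2(6)+4(6) = 36°C
46°C vs 36°C → primer 1 is higher.

Primer 1, 46°C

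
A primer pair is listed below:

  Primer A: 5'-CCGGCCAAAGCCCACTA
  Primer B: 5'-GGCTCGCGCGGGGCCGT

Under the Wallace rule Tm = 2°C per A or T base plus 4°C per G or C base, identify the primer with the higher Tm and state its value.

Primer B, 64°C

Primer A: A+T=6, G+C=11 → Tm = 2(6)+4(11) = 56°C
Primer B: A+T=2, G+C=15 → Tm = 2(2)+4(15) = 64°C
56°C vs 64°C → primer B is higher.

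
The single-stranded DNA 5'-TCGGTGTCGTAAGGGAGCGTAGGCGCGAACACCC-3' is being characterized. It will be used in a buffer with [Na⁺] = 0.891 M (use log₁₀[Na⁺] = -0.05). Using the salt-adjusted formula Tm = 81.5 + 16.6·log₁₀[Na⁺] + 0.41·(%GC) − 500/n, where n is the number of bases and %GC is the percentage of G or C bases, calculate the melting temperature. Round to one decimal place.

92.5°C

Length n = 34. Scanning the sequence gives A=7, T=5, C=9, G=13.
G+C = 22, so %GC = 22/34 × 100 = 64.706%
Salt term: 16.6 × (-0.05) = -0.83
GC term: 0.41 × 64.706 = 26.529; length term: −500/34 = −14.706
Tm = 81.5 + (-0.83) + 26.529 − 14.706 = 92.493 → 92.5°C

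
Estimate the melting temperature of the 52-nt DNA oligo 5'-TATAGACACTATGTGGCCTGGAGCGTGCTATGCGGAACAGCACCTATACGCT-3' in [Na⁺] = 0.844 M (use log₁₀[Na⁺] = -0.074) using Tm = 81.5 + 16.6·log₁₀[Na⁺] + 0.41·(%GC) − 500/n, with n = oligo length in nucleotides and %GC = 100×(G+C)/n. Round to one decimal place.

Length n = 52. Counting bases: C=13, G=14, T=12, A=13
G+C = 27, so %GC = 27/52 × 100 = 51.923%
Salt term: 16.6 × (-0.074) = -1.228
GC term: 0.41 × 51.923 = 21.288; length term: −500/52 = −9.615
Tm = 81.5 + (-1.228) + 21.288 − 9.615 = 91.945 → 91.9°C

91.9°C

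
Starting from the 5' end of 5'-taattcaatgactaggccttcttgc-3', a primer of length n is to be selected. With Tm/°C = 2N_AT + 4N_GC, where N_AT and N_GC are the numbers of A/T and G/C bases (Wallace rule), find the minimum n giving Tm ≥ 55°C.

First 20 bases: TAATTCAATGACTAGGCCTT → Tm = 54°C (< 55°C)
First 21 bases: TAATTCAATGACTAGGCCTTC → Tm = 58°C (≥ 55°C)
Since every base adds ≥2°C, Tm only increases with n, so the threshold is first crossed at n = 21.

n = 21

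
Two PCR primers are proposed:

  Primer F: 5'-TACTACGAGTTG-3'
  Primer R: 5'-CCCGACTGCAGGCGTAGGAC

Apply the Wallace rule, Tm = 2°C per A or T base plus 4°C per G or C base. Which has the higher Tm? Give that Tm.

Primer F: A+T=7, G+C=5 → Tm = 2(7)+4(5) = 34°C
Primer R: A+T=6, G+C=14 → Tm = 2(6)+4(14) = 68°C
34°C vs 68°C → primer R is higher.

Primer R, 68°C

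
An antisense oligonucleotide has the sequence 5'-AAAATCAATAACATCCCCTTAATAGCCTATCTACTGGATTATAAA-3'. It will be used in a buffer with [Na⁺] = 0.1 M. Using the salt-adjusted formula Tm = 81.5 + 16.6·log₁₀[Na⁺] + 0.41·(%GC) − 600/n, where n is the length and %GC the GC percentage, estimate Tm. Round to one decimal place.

Length n = 45. Counting bases: T=13, C=10, G=3, A=19
G+C = 13, so %GC = 13/45 × 100 = 28.889%
Salt term: 16.6 × (-1) = -16.6
GC term: 0.41 × 28.889 = 11.844; length term: −600/45 = −13.333
Tm = 81.5 + (-16.6) + 11.844 − 13.333 = 63.411 → 63.4°C

63.4°C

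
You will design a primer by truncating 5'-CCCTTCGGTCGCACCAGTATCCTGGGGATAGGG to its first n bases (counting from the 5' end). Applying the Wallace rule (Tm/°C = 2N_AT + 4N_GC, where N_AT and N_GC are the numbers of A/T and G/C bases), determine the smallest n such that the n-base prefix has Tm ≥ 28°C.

First 7 bases: CCCTTCG → Tm = 24°C (< 28°C)
First 8 bases: CCCTTCGG → Tm = 28°C (≥ 28°C)
Each additional base adds 2°C (A/T) or 4°C (G/C), so Tm is non-decreasing in n; n = 8 is the first length to reach 28°C.

n = 8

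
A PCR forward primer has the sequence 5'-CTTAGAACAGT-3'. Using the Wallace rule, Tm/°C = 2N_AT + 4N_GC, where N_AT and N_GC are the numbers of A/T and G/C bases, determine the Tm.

30°C

Scanning the sequence gives A=4, C=2, G=2, T=3.
So N_AT = 7 and N_GC = 4.
Tm = 2(7) + 4(4) = 14 + 16 = 30°C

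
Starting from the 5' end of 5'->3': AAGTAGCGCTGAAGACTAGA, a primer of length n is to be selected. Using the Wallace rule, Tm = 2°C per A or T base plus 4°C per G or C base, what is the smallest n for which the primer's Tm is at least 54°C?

First 18 bases: AAGTAGCGCTGAAGACTA → Tm = 52°C (< 54°C)
First 19 bases: AAGTAGCGCTGAAGACTAG → Tm = 56°C (≥ 54°C)
Each additional base adds 2°C (A/T) or 4°C (G/C), so Tm is non-decreasing in n; n = 19 is the first length to reach 54°C.

n = 19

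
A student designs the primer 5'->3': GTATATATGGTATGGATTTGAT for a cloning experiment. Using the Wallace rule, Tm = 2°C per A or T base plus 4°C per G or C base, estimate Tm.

A=6, C=0, T=10, G=6
So N_AT = 16 and N_GC = 6.
Tm = 4·6 + 2·16 = 24 + 32 = 56°C

56°C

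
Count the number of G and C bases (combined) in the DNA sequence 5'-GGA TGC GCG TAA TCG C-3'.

10

Scanning the sequence gives G=6, C=4, T=3, A=3.
G+C = 6 + 4 = 10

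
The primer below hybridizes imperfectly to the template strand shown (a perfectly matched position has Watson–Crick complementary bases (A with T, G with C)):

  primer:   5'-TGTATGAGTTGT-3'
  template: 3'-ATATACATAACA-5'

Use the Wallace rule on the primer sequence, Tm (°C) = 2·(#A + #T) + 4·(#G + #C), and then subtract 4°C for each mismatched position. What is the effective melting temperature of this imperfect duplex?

20°C

Primer base counts: A=2, T=6, G=4, C=0 → A+T=8, G+C=4
Perfect-match Tm = 2(8) + 4(4) = 16 + 16 = 32°C
Mismatches (positions where the bases are not complementary): 3 (at positions 2, 7, 8)
Effective Tm = 32 − 3×4 = 32 − 12 = 20°C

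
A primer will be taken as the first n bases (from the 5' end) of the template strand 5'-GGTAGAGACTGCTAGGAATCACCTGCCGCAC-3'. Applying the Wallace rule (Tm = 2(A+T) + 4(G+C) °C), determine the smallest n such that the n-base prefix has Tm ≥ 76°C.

First 24 bases: GGTAGAGACTGCTAGGAATCACCT → Tm = 72°C (< 76°C)
First 25 bases: GGTAGAGACTGCTAGGAATCACCTG → Tm = 76°C (≥ 76°C)
Since every base adds ≥2°C, Tm only increases with n, so the threshold is first crossed at n = 25.

n = 25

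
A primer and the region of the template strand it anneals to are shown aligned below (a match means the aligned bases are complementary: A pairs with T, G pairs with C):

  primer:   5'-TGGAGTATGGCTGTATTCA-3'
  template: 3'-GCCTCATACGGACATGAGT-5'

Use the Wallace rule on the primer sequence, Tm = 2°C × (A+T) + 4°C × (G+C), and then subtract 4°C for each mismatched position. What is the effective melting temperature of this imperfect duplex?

42°C

Primer base counts: A=4, T=7, G=6, C=2 → A+T=11, G+C=8
Perfect-match Tm = 2(11) + 4(8) = 22 + 32 = 54°C
Mismatches (positions where the bases are not complementary): 3 (at positions 1, 10, 16)
Effective Tm = 54 − 3×4 = 54 − 12 = 42°C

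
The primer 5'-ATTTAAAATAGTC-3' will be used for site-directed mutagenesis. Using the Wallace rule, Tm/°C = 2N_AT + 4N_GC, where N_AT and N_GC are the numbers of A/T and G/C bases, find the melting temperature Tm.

30°C

Scanning the sequence gives A=6, T=5, G=1, C=1.
AT pairs contribute 11, GC pairs contribute 2.
Tm = 4·2 + 2·11 = 8 + 22 = 30°C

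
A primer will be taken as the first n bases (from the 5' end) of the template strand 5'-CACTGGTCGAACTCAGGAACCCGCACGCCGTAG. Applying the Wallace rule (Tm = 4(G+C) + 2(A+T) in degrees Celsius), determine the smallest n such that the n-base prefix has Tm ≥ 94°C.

n = 29

First 28 bases: CACTGGTCGAACTCAGGAACCCGCACGC → Tm = 92°C (< 94°C)
First 29 bases: CACTGGTCGAACTCAGGAACCCGCACGCC → Tm = 96°C (≥ 94°C)
Each additional base adds 2°C (A/T) or 4°C (G/C), so Tm is non-decreasing in n; n = 29 is the first length to reach 94°C.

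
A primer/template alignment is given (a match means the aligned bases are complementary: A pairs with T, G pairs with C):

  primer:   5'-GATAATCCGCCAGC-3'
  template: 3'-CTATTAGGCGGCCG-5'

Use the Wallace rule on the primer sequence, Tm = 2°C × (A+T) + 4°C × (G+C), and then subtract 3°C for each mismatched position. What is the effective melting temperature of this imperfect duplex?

Primer base counts: A=4, T=2, G=3, C=5 → A+T=6, G+C=8
Perfect-match Tm = 2(6) + 4(8) = 12 + 32 = 44°C
Mismatches (positions where the bases are not complementary): 1 (at position 12)
Effective Tm = 44 − 1×3 = 44 − 3 = 41°C

41°C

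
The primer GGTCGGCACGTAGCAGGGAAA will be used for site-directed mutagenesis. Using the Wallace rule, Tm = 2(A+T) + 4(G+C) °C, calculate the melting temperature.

Scanning the sequence gives T=2, A=6, G=9, C=4.
So N_AT = 8 and N_GC = 13.
Tm = 4·13 + 2·8 = 52 + 16 = 68°C

68°C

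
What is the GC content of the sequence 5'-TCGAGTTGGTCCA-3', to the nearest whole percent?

54%

T=4, C=3, A=2, G=4
G+C = 4 + 3 = 7 out of 13 bases
%GC = 7/13 × 100 = 53.85% ≈ 54%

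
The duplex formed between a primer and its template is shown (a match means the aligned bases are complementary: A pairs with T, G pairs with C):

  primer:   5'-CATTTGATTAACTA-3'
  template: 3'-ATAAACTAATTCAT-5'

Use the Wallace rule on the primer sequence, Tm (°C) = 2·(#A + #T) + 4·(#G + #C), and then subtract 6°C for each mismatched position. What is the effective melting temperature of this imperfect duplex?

22°C

Primer base counts: A=5, T=6, G=1, C=2 → A+T=11, G+C=3
Perfect-match Tm = 2(11) + 4(3) = 22 + 12 = 34°C
Mismatches (positions where the bases are not complementary): 2 (at positions 1, 12)
Effective Tm = 34 − 2×6 = 34 − 12 = 22°C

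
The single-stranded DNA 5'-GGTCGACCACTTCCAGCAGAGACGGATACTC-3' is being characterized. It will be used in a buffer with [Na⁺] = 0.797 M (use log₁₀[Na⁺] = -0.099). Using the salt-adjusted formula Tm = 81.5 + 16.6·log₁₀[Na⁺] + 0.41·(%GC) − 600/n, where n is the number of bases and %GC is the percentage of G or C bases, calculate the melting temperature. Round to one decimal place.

Length n = 31. Base counts: C=10, A=8, G=8, T=5
G+C = 18, so %GC = 18/31 × 100 = 58.065%
Salt term: 16.6 × (-0.099) = -1.643
GC term: 0.41 × 58.065 = 23.807; length term: −600/31 = −19.355
Tm = 81.5 + (-1.643) + 23.807 − 19.355 = 84.309 → 84.3°C

84.3°C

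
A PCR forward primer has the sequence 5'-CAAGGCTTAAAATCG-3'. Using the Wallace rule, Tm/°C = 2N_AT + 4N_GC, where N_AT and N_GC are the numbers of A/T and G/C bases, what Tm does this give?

T=3, C=3, G=3, A=6
A+T = 9, G+C = 6
Tm = 4·6 + 2·9 = 24 + 18 = 42°C

42°C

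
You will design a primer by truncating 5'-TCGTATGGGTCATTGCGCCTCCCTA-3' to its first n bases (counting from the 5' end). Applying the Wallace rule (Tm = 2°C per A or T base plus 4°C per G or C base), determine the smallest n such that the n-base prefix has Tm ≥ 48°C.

n = 16

First 15 bases: TCGTATGGGTCATTG → Tm = 44°C (< 48°C)
First 16 bases: TCGTATGGGTCATTGC → Tm = 48°C (≥ 48°C)
Since every base adds ≥2°C, Tm only increases with n, so the threshold is first crossed at n = 16.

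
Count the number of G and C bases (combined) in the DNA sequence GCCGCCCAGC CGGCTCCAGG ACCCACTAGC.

Counting bases: A=5, G=8, T=2, C=15
G+C = 8 + 15 = 23

23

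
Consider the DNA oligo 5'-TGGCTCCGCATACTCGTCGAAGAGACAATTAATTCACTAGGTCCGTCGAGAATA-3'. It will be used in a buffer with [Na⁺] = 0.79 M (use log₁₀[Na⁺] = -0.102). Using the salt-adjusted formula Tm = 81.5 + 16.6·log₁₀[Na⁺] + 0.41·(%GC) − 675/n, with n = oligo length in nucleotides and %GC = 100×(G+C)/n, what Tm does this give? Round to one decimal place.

Length n = 54. Scanning the sequence gives T=13, C=13, G=12, A=16.
G+C = 25, so %GC = 25/54 × 100 = 46.296%
Salt term: 16.6 × (-0.102) = -1.693
GC term: 0.41 × 46.296 = 18.981; length term: −675/54 = −12.5
Tm = 81.5 + (-1.693) + 18.981 − 12.5 = 86.288 → 86.3°C

86.3°C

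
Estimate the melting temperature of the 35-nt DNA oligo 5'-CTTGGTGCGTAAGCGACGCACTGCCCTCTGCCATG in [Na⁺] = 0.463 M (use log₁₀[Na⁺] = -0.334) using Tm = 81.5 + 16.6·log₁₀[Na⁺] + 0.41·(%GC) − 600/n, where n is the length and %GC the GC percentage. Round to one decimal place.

Length n = 35. Counting bases: G=10, A=5, C=12, T=8
G+C = 22, so %GC = 22/35 × 100 = 62.857%
Salt term: 16.6 × (-0.334) = -5.544
GC term: 0.41 × 62.857 = 25.771; length term: −600/35 = −17.143
Tm = 81.5 + (-5.544) + 25.771 − 17.143 = 84.584 → 84.6°C

84.6°C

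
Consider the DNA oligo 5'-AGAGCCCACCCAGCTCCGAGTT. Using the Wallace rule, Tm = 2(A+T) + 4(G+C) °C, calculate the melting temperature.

Base counts: A=5, C=9, T=3, G=5
AT pairs contribute 8, GC pairs contribute 14.
Tm = 4·14 + 2·8 = 56 + 16 = 72°C

72°C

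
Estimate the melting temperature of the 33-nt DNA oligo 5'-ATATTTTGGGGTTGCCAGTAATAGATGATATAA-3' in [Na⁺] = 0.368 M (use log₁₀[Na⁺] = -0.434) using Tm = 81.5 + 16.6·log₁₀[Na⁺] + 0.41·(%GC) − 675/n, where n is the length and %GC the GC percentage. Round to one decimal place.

66.3°C

Length n = 33. Scanning the sequence gives A=11, C=2, G=8, T=12.
G+C = 10, so %GC = 10/33 × 100 = 30.303%
Salt term: 16.6 × (-0.434) = -7.204
GC term: 0.41 × 30.303 = 12.424; length term: −675/33 = −20.455
Tm = 81.5 + (-7.204) + 12.424 − 20.455 = 66.265 → 66.3°C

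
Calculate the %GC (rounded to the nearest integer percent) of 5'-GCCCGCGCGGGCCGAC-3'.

Base counts: A=1, T=0, C=8, G=7
G+C = 7 + 8 = 15 out of 16 bases
%GC = 15/16 × 100 = 93.75% ≈ 94%

94%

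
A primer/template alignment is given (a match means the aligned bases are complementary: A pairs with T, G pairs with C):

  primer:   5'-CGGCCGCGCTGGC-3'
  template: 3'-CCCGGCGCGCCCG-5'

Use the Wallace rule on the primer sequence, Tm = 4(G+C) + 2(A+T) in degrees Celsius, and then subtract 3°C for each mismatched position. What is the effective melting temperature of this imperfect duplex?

44°C

Primer base counts: A=0, T=1, G=6, C=6 → A+T=1, G+C=12
Perfect-match Tm = 2(1) + 4(12) = 2 + 48 = 50°C
Mismatches (positions where the bases are not complementary): 2 (at positions 1, 10)
Effective Tm = 50 − 2×3 = 50 − 6 = 44°C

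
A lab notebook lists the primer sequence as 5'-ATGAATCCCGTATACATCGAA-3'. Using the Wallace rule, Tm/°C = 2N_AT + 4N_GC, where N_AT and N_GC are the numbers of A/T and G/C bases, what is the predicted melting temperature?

58°C

Scanning the sequence gives C=5, G=3, T=5, A=8.
AT pairs contribute 13, GC pairs contribute 8.
Tm = 4·8 + 2·13 = 32 + 26 = 58°C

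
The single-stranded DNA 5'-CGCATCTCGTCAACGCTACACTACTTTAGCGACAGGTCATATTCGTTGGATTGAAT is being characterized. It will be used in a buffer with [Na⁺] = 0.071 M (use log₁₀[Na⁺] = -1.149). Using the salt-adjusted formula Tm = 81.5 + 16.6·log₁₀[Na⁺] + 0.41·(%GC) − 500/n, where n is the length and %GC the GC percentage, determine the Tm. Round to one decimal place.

Length n = 56. T=17, G=11, A=14, C=14
G+C = 25, so %GC = 25/56 × 100 = 44.643%
Salt term: 16.6 × (-1.149) = -19.073
GC term: 0.41 × 44.643 = 18.304; length term: −500/56 = −8.929
Tm = 81.5 + (-19.073) + 18.304 − 8.929 = 71.802 → 71.8°C

71.8°C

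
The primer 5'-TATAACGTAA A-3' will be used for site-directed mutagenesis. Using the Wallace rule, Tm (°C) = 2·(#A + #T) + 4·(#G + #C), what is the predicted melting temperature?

26°C

Scanning the sequence gives T=3, C=1, G=1, A=6.
AT pairs contribute 9, GC pairs contribute 2.
Tm = 2×9 + 4×2 = 26°C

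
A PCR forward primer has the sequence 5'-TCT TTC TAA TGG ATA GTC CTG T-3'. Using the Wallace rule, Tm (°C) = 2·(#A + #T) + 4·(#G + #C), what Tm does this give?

60°C

C=4, A=4, T=10, G=4
AT pairs contribute 14, GC pairs contribute 8.
Tm = 2(14) + 4(8) = 28 + 32 = 60°C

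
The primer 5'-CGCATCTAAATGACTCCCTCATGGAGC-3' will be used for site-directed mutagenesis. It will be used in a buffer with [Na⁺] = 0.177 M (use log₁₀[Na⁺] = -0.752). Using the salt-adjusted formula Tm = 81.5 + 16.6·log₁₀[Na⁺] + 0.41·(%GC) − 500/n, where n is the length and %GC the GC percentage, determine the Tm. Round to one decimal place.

71.8°C

Length n = 27. C=9, T=6, A=7, G=5
G+C = 14, so %GC = 14/27 × 100 = 51.852%
Salt term: 16.6 × (-0.752) = -12.483
GC term: 0.41 × 51.852 = 21.259; length term: −500/27 = −18.519
Tm = 81.5 + (-12.483) + 21.259 − 18.519 = 71.757 → 71.8°C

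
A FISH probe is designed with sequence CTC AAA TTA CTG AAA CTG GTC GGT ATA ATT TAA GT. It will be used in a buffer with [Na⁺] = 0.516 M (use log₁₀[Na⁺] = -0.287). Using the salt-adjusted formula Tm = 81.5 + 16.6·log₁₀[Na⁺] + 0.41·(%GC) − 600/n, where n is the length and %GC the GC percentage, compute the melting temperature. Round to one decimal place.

Length n = 35. A=12, G=6, C=5, T=12
G+C = 11, so %GC = 11/35 × 100 = 31.429%
Salt term: 16.6 × (-0.287) = -4.764
GC term: 0.41 × 31.429 = 12.886; length term: −600/35 = −17.143
Tm = 81.5 + (-4.764) + 12.886 − 17.143 = 72.479 → 72.5°C

72.5°C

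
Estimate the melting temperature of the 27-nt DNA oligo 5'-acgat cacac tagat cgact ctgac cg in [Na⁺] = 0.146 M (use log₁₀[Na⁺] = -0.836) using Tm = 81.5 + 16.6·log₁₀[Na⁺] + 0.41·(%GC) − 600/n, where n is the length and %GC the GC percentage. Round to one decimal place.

Length n = 27. G=5, T=5, C=9, A=8
G+C = 14, so %GC = 14/27 × 100 = 51.852%
Salt term: 16.6 × (-0.836) = -13.878
GC term: 0.41 × 51.852 = 21.259; length term: −600/27 = −22.222
Tm = 81.5 + (-13.878) + 21.259 − 22.222 = 66.659 → 66.7°C

66.7°C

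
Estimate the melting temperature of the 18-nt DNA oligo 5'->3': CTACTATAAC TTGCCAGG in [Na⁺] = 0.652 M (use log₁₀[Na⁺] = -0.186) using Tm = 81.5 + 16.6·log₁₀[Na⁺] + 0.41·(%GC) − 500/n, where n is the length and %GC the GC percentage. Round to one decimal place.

68.9°C

Length n = 18. Base counts: C=5, A=5, T=5, G=3
G+C = 8, so %GC = 8/18 × 100 = 44.444%
Salt term: 16.6 × (-0.186) = -3.088
GC term: 0.41 × 44.444 = 18.222; length term: −500/18 = −27.778
Tm = 81.5 + (-3.088) + 18.222 − 27.778 = 68.856 → 68.9°C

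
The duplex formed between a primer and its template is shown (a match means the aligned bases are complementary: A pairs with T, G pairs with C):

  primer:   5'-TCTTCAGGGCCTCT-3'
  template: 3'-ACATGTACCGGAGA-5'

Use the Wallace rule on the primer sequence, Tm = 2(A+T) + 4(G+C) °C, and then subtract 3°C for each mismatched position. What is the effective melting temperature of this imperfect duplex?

Primer base counts: A=1, T=5, G=3, C=5 → A+T=6, G+C=8
Perfect-match Tm = 2(6) + 4(8) = 12 + 32 = 44°C
Mismatches (positions where the bases are not complementary): 3 (at positions 2, 4, 7)
Effective Tm = 44 − 3×3 = 44 − 9 = 35°C

35°C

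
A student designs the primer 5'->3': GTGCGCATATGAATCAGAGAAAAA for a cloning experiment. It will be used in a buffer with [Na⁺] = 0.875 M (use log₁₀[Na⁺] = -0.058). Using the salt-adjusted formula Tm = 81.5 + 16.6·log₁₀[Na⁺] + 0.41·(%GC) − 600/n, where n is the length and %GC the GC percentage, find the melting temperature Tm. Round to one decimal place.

70.9°C

Length n = 24. C=3, T=4, A=11, G=6
G+C = 9, so %GC = 9/24 × 100 = 37.5%
Salt term: 16.6 × (-0.058) = -0.963
GC term: 0.41 × 37.5 = 15.375; length term: −600/24 = −25
Tm = 81.5 + (-0.963) + 15.375 − 25 = 70.912 → 70.9°C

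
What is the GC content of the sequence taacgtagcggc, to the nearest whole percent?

G=4, A=3, T=2, C=3
G+C = 4 + 3 = 7 out of 12 bases
%GC = 7/12 × 100 = 58.33% ≈ 58%

58%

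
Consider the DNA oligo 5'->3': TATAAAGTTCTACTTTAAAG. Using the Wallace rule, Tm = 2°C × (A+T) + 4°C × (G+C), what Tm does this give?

48°C

Base counts: C=2, T=8, G=2, A=8
A+T = 16, G+C = 4
Tm = 2(16) + 4(4) = 32 + 16 = 48°C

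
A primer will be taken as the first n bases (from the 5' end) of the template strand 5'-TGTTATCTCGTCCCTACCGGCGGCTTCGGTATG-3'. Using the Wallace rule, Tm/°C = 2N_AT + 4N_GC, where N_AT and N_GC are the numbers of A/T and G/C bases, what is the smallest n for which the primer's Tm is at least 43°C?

First 14 bases: TGTTATCTCGTCCC → Tm = 42°C (< 43°C)
First 15 bases: TGTTATCTCGTCCCT → Tm = 44°C (≥ 43°C)
Since every base adds ≥2°C, Tm only increases with n, so the threshold is first crossed at n = 15.

n = 15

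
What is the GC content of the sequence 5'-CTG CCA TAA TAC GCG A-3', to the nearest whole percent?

C=5, G=3, T=3, A=5
G+C = 3 + 5 = 8 out of 16 bases
%GC = 8/16 × 100 = 50% ≈ 50%

50%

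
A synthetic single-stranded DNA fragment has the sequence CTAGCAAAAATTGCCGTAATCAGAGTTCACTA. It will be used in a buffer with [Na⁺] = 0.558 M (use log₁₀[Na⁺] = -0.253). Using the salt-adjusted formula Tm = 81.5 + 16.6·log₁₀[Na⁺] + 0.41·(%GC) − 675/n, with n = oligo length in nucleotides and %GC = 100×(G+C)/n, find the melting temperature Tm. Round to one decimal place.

Length n = 32. Scanning the sequence gives T=8, G=5, A=12, C=7.
G+C = 12, so %GC = 12/32 × 100 = 37.5%
Salt term: 16.6 × (-0.253) = -4.2
GC term: 0.41 × 37.5 = 15.375; length term: −675/32 = −21.094
Tm = 81.5 + (-4.2) + 15.375 − 21.094 = 71.581 → 71.6°C

71.6°C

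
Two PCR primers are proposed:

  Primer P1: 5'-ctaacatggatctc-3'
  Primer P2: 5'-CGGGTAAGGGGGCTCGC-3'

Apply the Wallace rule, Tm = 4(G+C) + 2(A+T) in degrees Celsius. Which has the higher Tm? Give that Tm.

Primer P2, 60°C

Primer P1: A+T=8, G+C=6 → Tm = 2(8)+4(6) = 40°C
Primer P2: A+T=4, G+C=13 → Tm = 2(4)+4(13) = 60°C
40°C vs 60°C → primer P2 is higher.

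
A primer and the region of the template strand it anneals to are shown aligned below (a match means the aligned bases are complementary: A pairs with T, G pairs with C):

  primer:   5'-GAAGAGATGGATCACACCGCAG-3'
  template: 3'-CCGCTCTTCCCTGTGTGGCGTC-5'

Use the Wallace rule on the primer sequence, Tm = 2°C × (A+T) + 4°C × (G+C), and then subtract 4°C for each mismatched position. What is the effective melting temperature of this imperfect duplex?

48°C

Primer base counts: A=8, T=2, G=7, C=5 → A+T=10, G+C=12
Perfect-match Tm = 2(10) + 4(12) = 20 + 48 = 68°C
Mismatches (positions where the bases are not complementary): 5 (at positions 2, 3, 8, 11, 12)
Effective Tm = 68 − 5×4 = 68 − 20 = 48°C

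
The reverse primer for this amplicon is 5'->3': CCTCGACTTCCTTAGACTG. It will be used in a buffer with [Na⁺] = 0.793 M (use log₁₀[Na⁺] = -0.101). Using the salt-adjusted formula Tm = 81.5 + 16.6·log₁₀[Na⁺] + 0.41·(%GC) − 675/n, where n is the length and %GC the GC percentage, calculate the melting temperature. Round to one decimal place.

65.9°C

Length n = 19. Base counts: A=3, T=6, C=7, G=3
G+C = 10, so %GC = 10/19 × 100 = 52.632%
Salt term: 16.6 × (-0.101) = -1.677
GC term: 0.41 × 52.632 = 21.579; length term: −675/19 = −35.526
Tm = 81.5 + (-1.677) + 21.579 − 35.526 = 65.876 → 65.9°C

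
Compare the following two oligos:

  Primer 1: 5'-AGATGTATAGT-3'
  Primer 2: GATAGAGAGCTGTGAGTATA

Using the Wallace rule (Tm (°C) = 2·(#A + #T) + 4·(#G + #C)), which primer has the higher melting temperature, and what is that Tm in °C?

Primer 1: A+T=8, G+C=3 → Tm = 2(8)+4(3) = 28°C
Primer 2: A+T=12, G+C=8 → Tm = 2(12)+4(8) = 56°C
28°C vs 56°C → primer 2 is higher.

Primer 2, 56°C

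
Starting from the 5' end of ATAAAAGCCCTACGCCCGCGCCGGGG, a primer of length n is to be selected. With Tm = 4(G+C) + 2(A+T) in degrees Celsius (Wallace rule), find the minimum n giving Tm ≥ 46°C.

n = 16

First 15 bases: ATAAAAGCCCTACGC → Tm = 44°C (< 46°C)
First 16 bases: ATAAAAGCCCTACGCC → Tm = 48°C (≥ 46°C)
Since every base adds ≥2°C, Tm only increases with n, so the threshold is first crossed at n = 16.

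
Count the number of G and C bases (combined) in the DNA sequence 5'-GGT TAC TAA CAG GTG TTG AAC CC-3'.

A=6, C=5, G=6, T=6
Total G or C: 6 + 5 = 11

11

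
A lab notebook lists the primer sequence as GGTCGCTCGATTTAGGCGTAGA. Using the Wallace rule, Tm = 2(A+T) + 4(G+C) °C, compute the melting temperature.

Scanning the sequence gives T=6, G=8, C=4, A=4.
AT pairs contribute 10, GC pairs contribute 12.
Tm = 2×10 + 4×12 = 68°C

68°C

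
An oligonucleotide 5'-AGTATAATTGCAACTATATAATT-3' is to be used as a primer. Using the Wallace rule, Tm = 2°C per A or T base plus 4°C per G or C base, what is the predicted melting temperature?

54°C

A=10, C=2, G=2, T=9
A+T = 19, G+C = 4
Tm = 2(19) + 4(4) = 38 + 16 = 54°C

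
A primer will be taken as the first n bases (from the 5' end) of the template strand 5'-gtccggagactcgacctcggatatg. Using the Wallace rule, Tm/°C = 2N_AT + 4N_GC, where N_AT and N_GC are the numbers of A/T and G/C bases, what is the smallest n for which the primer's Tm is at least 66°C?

First 19 bases: GTCCGGAGACTCGACCTCG → Tm = 64°C (< 66°C)
First 20 bases: GTCCGGAGACTCGACCTCGG → Tm = 68°C (≥ 66°C)
Each additional base adds 2°C (A/T) or 4°C (G/C), so Tm is non-decreasing in n; n = 20 is the first length to reach 66°C.

n = 20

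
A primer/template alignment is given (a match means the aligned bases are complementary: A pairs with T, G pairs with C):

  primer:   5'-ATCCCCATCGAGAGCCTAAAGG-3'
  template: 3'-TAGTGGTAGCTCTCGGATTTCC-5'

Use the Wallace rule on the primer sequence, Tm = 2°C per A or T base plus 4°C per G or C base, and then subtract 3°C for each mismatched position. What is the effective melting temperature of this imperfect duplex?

65°C

Primer base counts: A=7, T=3, G=5, C=7 → A+T=10, G+C=12
Perfect-match Tm = 2(10) + 4(12) = 20 + 48 = 68°C
Mismatches (positions where the bases are not complementary): 1 (at position 4)
Effective Tm = 68 − 1×3 = 68 − 3 = 65°C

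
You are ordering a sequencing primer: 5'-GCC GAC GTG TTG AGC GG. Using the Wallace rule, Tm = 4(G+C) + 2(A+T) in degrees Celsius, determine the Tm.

58°C

Counting bases: A=2, T=3, C=4, G=8
So N_AT = 5 and N_GC = 12.
Tm = 2(5) + 4(12) = 10 + 48 = 58°C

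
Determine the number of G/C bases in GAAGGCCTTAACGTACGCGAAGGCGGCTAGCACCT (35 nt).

Base counts: A=9, G=11, C=10, T=5
Total G or C: 11 + 10 = 21

21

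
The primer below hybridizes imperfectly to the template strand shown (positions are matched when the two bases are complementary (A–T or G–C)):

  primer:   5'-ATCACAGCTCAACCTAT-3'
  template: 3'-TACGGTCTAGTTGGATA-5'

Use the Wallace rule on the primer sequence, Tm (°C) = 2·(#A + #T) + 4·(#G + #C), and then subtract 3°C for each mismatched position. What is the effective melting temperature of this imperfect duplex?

39°C

Primer base counts: A=6, T=4, G=1, C=6 → A+T=10, G+C=7
Perfect-match Tm = 2(10) + 4(7) = 20 + 28 = 48°C
Mismatches (positions where the bases are not complementary): 3 (at positions 3, 4, 8)
Effective Tm = 48 − 3×3 = 48 − 9 = 39°C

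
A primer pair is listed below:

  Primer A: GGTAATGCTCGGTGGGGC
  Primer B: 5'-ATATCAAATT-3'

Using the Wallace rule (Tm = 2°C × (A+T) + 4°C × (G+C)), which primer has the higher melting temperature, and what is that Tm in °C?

Primer A: A+T=6, G+C=12 → Tm = 2(6)+4(12) = 60°C
Primer B: A+T=9, G+C=1 → Tm = 2(9)+4(1) = 22°C
60°C vs 22°C → primer A is higher.

Primer A, 60°C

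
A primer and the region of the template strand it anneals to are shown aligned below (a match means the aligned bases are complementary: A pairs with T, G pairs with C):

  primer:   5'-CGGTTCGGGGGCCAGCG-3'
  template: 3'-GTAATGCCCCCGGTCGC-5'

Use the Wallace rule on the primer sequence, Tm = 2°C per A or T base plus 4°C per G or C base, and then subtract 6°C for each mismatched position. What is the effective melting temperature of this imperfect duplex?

Primer base counts: A=1, T=2, G=9, C=5 → A+T=3, G+C=14
Perfect-match Tm = 2(3) + 4(14) = 6 + 56 = 62°C
Mismatches (positions where the bases are not complementary): 3 (at positions 2, 3, 5)
Effective Tm = 62 − 3×6 = 62 − 18 = 44°C

44°C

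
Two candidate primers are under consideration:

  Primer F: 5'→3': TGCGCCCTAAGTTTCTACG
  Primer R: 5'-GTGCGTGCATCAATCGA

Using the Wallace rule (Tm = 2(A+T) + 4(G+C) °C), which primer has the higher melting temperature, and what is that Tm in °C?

Primer F, 58°C

Primer F: A+T=9, G+C=10 → Tm = 2(9)+4(10) = 58°C
Primer R: A+T=8, G+C=9 → Tm = 2(8)+4(9) = 52°C
58°C vs 52°C → primer F is higher.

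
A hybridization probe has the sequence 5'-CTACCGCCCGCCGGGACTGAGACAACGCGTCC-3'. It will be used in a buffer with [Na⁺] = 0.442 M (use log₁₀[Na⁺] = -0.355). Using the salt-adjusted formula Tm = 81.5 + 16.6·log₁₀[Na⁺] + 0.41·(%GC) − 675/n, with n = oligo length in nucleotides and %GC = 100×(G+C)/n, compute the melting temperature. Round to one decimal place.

84.0°C

Length n = 32. Base counts: T=3, A=6, G=9, C=14
G+C = 23, so %GC = 23/32 × 100 = 71.875%
Salt term: 16.6 × (-0.355) = -5.893
GC term: 0.41 × 71.875 = 29.469; length term: −675/32 = −21.094
Tm = 81.5 + (-5.893) + 29.469 − 21.094 = 83.982 → 84.0°C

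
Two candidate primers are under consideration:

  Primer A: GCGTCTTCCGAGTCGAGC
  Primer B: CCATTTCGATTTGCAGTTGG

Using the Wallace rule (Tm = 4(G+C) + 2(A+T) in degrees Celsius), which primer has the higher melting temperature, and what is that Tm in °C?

Primer A, 60°C

Primer A: A+T=6, G+C=12 → Tm = 2(6)+4(12) = 60°C
Primer B: A+T=11, G+C=9 → Tm = 2(11)+4(9) = 58°C
60°C vs 58°C → primer A is higher.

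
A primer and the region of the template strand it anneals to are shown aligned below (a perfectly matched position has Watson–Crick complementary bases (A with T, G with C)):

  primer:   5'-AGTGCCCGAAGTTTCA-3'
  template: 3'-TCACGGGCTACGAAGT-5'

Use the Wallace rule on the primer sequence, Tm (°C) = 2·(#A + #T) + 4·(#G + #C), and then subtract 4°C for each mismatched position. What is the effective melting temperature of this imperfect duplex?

40°C

Primer base counts: A=4, T=4, G=4, C=4 → A+T=8, G+C=8
Perfect-match Tm = 2(8) + 4(8) = 16 + 32 = 48°C
Mismatches (positions where the bases are not complementary): 2 (at positions 10, 12)
Effective Tm = 48 − 2×4 = 48 − 8 = 40°C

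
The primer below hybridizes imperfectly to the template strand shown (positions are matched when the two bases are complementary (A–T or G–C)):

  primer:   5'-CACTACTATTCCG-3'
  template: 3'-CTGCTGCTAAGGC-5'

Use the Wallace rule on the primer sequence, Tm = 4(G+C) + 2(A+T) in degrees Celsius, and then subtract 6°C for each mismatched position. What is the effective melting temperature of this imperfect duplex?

20°C

Primer base counts: A=3, T=4, G=1, C=5 → A+T=7, G+C=6
Perfect-match Tm = 2(7) + 4(6) = 14 + 24 = 38°C
Mismatches (positions where the bases are not complementary): 3 (at positions 1, 4, 7)
Effective Tm = 38 − 3×6 = 38 − 18 = 20°C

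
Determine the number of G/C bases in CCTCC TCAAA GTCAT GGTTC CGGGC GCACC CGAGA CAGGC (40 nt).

26

Counting bases: G=11, A=8, T=6, C=15
Total G or C: 11 + 15 = 26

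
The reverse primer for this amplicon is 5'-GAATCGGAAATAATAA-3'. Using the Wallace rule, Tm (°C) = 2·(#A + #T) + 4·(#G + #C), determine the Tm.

Base counts: C=1, G=3, A=9, T=3
A+T = 12, G+C = 4
Tm = 4·4 + 2·12 = 16 + 24 = 40°C

40°C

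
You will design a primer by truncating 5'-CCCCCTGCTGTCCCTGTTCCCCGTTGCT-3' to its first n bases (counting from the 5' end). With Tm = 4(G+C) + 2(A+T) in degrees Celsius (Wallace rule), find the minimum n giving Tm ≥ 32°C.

n = 9

First 8 bases: CCCCCTGC → Tm = 30°C (< 32°C)
First 9 bases: CCCCCTGCT → Tm = 32°C (≥ 32°C)
Since every base adds ≥2°C, Tm only increases with n, so the threshold is first crossed at n = 9.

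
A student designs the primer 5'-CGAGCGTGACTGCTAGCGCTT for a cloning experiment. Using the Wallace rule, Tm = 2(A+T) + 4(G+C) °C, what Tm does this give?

G=7, A=3, T=5, C=6
So N_AT = 8 and N_GC = 13.
Tm = 4·13 + 2·8 = 52 + 16 = 68°C

68°C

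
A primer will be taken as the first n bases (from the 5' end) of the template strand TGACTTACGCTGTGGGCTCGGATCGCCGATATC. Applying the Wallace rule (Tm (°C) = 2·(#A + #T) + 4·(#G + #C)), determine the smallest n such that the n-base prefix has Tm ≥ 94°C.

n = 29

First 28 bases: TGACTTACGCTGTGGGCTCGGATCGCCG → Tm = 92°C (< 94°C)
First 29 bases: TGACTTACGCTGTGGGCTCGGATCGCCGA → Tm = 94°C (≥ 94°C)
Each additional base adds 2°C (A/T) or 4°C (G/C), so Tm is non-decreasing in n; n = 29 is the first length to reach 94°C.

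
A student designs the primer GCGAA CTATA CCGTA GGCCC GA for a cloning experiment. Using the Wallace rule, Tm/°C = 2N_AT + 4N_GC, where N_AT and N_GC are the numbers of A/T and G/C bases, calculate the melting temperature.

70°C

Counting bases: T=3, A=6, G=6, C=7
AT pairs contribute 9, GC pairs contribute 13.
Tm = 4·13 + 2·9 = 52 + 18 = 70°C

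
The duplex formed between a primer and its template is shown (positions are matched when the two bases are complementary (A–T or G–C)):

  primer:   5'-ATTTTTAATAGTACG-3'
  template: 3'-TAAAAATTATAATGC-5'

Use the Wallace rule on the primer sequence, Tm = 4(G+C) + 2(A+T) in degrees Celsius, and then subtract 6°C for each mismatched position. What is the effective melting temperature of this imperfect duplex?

30°C

Primer base counts: A=5, T=7, G=2, C=1 → A+T=12, G+C=3
Perfect-match Tm = 2(12) + 4(3) = 24 + 12 = 36°C
Mismatches (positions where the bases are not complementary): 1 (at position 11)
Effective Tm = 36 − 1×6 = 36 − 6 = 30°C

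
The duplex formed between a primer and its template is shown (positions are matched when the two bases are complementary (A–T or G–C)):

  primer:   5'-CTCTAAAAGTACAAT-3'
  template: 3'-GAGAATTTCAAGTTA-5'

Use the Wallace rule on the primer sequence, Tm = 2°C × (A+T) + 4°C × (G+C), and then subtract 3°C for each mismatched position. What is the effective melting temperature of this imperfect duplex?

Primer base counts: A=7, T=4, G=1, C=3 → A+T=11, G+C=4
Perfect-match Tm = 2(11) + 4(4) = 22 + 16 = 38°C
Mismatches (positions where the bases are not complementary): 2 (at positions 5, 11)
Effective Tm = 38 − 2×3 = 38 − 6 = 32°C

32°C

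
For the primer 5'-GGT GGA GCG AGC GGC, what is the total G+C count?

Counting bases: A=2, C=3, G=9, T=1
G+C = 9 + 3 = 12

12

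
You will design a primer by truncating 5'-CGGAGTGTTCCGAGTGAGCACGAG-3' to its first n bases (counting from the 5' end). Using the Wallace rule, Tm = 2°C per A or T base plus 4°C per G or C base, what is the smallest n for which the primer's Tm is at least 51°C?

First 15 bases: CGGAGTGTTCCGAGT → Tm = 48°C (< 51°C)
First 16 bases: CGGAGTGTTCCGAGTG → Tm = 52°C (≥ 51°C)
Since every base adds ≥2°C, Tm only increases with n, so the threshold is first crossed at n = 16.

n = 16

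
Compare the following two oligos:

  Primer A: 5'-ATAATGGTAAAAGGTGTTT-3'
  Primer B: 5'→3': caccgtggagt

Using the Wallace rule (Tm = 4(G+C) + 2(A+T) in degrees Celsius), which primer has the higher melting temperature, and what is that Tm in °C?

Primer A: A+T=14, G+C=5 → Tm = 2(14)+4(5) = 48°C
Primer B: A+T=4, G+C=7 → Tm = 2(4)+4(7) = 36°C
48°C vs 36°C → primer A is higher.

Primer A, 48°C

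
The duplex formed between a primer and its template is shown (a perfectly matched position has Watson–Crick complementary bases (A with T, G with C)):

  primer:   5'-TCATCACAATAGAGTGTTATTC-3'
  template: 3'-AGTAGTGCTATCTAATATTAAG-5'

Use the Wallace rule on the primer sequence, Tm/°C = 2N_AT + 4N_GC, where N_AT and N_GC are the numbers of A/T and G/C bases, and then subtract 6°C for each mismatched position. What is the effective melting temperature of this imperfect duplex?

Primer base counts: A=7, T=8, G=3, C=4 → A+T=15, G+C=7
Perfect-match Tm = 2(15) + 4(7) = 30 + 28 = 58°C
Mismatches (positions where the bases are not complementary): 4 (at positions 8, 14, 16, 18)
Effective Tm = 58 − 4×6 = 58 − 24 = 34°C

34°C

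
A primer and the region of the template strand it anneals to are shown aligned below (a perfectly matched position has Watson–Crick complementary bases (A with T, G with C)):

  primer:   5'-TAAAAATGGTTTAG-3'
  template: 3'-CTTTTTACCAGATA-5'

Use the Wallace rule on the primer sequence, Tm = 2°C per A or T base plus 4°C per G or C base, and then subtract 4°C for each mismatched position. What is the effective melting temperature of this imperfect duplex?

22°C

Primer base counts: A=6, T=5, G=3, C=0 → A+T=11, G+C=3
Perfect-match Tm = 2(11) + 4(3) = 22 + 12 = 34°C
Mismatches (positions where the bases are not complementary): 3 (at positions 1, 11, 14)
Effective Tm = 34 − 3×4 = 34 − 12 = 22°C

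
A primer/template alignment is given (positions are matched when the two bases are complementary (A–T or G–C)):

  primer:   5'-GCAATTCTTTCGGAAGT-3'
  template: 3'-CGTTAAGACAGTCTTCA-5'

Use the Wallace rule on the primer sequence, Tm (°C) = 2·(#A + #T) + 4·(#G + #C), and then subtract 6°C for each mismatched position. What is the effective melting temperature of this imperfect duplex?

36°C

Primer base counts: A=4, T=6, G=4, C=3 → A+T=10, G+C=7
Perfect-match Tm = 2(10) + 4(7) = 20 + 28 = 48°C
Mismatches (positions where the bases are not complementary): 2 (at positions 9, 12)
Effective Tm = 48 − 2×6 = 48 − 12 = 36°C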